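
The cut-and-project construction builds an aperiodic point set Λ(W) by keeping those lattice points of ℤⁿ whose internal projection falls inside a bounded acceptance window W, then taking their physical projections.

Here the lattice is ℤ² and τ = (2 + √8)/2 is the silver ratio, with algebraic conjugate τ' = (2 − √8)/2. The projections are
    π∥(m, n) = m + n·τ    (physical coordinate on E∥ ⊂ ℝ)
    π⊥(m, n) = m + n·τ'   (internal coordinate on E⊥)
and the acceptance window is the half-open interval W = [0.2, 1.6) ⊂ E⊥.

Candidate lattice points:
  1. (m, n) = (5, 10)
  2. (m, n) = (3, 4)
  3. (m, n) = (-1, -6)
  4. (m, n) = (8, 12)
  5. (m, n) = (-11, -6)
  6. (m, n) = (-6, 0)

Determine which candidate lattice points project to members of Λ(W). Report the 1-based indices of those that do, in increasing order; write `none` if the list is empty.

τ' = (2−√8)/2 ≈ -0.4142.
#1 (5,10): internal coord 5 + (10)·τ' = +0.8579; +0.8579 ∈ [0.2, 1.6) → IN Λ
#2 (3,4): internal coord 3 + (4)·τ' = +1.3431; +1.3431 ∈ [0.2, 1.6) → IN Λ
#3 (-1,-6): internal coord -1 + (-6)·τ' = +1.4853; +1.4853 ∈ [0.2, 1.6) → IN Λ
#4 (8,12): internal coord 8 + (12)·τ' = +3.0294; +3.0294 ∉ [0.2, 1.6) → out
#5 (-11,-6): internal coord -11 + (-6)·τ' = -8.5147; -8.5147 ∉ [0.2, 1.6) → out
#6 (-6,0): internal coord -6 + (0)·τ' = -6.0000; -6.0000 ∉ [0.2, 1.6) → out

1, 2, 3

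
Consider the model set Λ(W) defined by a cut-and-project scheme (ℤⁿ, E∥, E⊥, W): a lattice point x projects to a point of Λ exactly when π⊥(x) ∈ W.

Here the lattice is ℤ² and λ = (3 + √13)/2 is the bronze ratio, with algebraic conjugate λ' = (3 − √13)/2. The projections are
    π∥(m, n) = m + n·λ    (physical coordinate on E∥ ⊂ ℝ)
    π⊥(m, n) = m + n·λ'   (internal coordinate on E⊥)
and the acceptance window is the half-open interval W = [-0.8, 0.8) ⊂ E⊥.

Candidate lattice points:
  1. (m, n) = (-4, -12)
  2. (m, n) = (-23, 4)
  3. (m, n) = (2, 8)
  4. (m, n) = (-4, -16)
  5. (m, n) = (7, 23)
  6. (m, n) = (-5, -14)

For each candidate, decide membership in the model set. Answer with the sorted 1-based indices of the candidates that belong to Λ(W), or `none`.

λ' = (3−√13)/2 ≈ -0.302776.
candidate 1: (m,n)=(-4,-12) → π∥ = -4-12·λ ≈ -43.633308, π⊥ = -4-12·λ' ≈ -0.366692 ∈ [-0.8, 0.8) ⇒ IN Λ
candidate 2: (m,n)=(-23,4) → π∥ = -23+4·λ ≈ -9.788897, π⊥ = -23+4·λ' ≈ -24.211103 ∉ [-0.8, 0.8) ⇒ out
candidate 3: (m,n)=(2,8) → π∥ = 2+8·λ ≈ 28.422205, π⊥ = 2+8·λ' ≈ -0.422205 ∈ [-0.8, 0.8) ⇒ IN Λ
candidate 4: (m,n)=(-4,-16) → π∥ = -4-16·λ ≈ -56.844410, π⊥ = -4-16·λ' ≈ 0.844410 ∉ [-0.8, 0.8) ⇒ out
candidate 5: (m,n)=(7,23) → π∥ = 7+23·λ ≈ 82.963840, π⊥ = 7+23·λ' ≈ 0.036160 ∈ [-0.8, 0.8) ⇒ IN Λ
candidate 6: (m,n)=(-5,-14) → π∥ = -5-14·λ ≈ -51.238859, π⊥ = -5-14·λ' ≈ -0.761141 ∈ [-0.8, 0.8) ⇒ IN Λ

1, 3, 5, 6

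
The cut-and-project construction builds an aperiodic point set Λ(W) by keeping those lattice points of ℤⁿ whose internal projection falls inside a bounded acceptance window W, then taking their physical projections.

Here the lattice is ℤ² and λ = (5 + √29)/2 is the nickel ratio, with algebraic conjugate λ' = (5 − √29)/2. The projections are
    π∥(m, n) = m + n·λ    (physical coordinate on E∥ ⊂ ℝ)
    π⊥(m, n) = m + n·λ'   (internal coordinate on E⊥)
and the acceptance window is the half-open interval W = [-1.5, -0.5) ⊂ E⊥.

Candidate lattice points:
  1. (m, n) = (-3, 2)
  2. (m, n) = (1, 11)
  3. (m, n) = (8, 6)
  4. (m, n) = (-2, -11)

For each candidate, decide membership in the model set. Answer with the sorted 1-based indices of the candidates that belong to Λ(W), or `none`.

2

Numerically λ ≈ 5.19258 and λ' = −1/λ ≈ -0.19258.
candidate 1: (m,n)=(-3,2) → π∥ = -3+2·λ ≈ 7.38516, π⊥ = -3+2·λ' ≈ -3.38516 ∉ [-1.5, -0.5) ⇒ out
candidate 2: (m,n)=(1,11) → π∥ = 1+11·λ ≈ 58.11841, π⊥ = 1+11·λ' ≈ -1.11841 ∈ [-1.5, -0.5) ⇒ IN Λ
candidate 3: (m,n)=(8,6) → π∥ = 8+6·λ ≈ 39.15549, π⊥ = 8+6·λ' ≈ 6.84451 ∉ [-1.5, -0.5) ⇒ out
candidate 4: (m,n)=(-2,-11) → π∥ = -2-11·λ ≈ -59.11841, π⊥ = -2-11·λ' ≈ 0.11841 ∉ [-1.5, -0.5) ⇒ out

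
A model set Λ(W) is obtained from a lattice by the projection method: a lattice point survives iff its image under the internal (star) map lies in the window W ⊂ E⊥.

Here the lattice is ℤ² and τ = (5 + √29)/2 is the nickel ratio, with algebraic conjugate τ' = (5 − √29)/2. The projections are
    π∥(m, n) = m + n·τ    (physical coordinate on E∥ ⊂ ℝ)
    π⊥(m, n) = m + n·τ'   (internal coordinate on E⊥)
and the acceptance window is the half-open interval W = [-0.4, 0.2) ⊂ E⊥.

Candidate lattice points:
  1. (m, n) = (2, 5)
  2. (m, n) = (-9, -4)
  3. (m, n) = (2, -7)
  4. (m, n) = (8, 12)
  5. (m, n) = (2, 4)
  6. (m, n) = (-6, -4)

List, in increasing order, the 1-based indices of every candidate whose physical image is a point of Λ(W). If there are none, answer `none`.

Compute τ' = (5−√29)/2 = -0.192582, so π⊥(m,n) = m -0.192582·n.
[1] lift (2,5): star map gives 1.037088; window check -0.4 ≤ 1.037088 < 0.2 is false → out
[2] lift (-9,-4): star map gives -8.229670; window check -0.4 ≤ -8.229670 < 0.2 is false → out
[3] lift (2,-7): star map gives 3.348077; window check -0.4 ≤ 3.348077 < 0.2 is false → out
[4] lift (8,12): star map gives 5.689011; window check -0.4 ≤ 5.689011 < 0.2 is false → out
[5] lift (2,4): star map gives 1.229670; window check -0.4 ≤ 1.229670 < 0.2 is false → out
[6] lift (-6,-4): star map gives -5.229670; window check -0.4 ≤ -5.229670 < 0.2 is false → out

none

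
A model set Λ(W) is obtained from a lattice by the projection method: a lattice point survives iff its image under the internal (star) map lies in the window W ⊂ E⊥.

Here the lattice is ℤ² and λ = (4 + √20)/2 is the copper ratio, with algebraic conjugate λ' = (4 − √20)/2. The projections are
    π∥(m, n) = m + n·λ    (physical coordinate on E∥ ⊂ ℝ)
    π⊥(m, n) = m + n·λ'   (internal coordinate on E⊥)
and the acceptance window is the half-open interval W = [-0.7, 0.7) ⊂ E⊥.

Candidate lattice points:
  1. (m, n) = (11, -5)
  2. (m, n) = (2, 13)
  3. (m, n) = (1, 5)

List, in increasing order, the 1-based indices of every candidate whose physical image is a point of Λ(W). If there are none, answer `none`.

λ' = (4−√20)/2 ≈ -0.236068.
candidate 1: (m,n)=(11,-5) → π∥ = 11-5·λ ≈ -10.180340, π⊥ = 11-5·λ' ≈ 12.180340 ∉ [-0.7, 0.7) ⇒ out
candidate 2: (m,n)=(2,13) → π∥ = 2+13·λ ≈ 57.068884, π⊥ = 2+13·λ' ≈ -1.068884 ∉ [-0.7, 0.7) ⇒ out
candidate 3: (m,n)=(1,5) → π∥ = 1+5·λ ≈ 22.180340, π⊥ = 1+5·λ' ≈ -0.180340 ∈ [-0.7, 0.7) ⇒ IN Λ

3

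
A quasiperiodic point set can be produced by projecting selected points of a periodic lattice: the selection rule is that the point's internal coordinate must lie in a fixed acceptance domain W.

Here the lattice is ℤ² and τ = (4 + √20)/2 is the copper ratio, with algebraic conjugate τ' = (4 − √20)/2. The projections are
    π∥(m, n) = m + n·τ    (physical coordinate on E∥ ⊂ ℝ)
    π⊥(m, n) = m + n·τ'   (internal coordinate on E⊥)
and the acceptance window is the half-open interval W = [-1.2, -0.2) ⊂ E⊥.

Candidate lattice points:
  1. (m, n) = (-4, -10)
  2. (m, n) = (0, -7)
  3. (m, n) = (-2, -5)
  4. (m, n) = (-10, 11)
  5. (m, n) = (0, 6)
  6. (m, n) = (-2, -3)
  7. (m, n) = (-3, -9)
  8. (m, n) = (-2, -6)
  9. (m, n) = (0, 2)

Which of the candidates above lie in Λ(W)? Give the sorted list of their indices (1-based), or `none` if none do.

Numerically τ ≈ 4.236068 and τ' = −1/τ ≈ -0.236068.
#1 (-4,-10): internal coord -4 + (-10)·τ' = -1.639320; -1.639320 ∉ [-1.2, -0.2) → out
#2 (0,-7): internal coord 0 + (-7)·τ' = +1.652476; +1.652476 ∉ [-1.2, -0.2) → out
#3 (-2,-5): internal coord -2 + (-5)·τ' = -0.819660; -0.819660 ∈ [-1.2, -0.2) → IN Λ
#4 (-10,11): internal coord -10 + (11)·τ' = -12.596748; -12.596748 ∉ [-1.2, -0.2) → out
#5 (0,6): internal coord 0 + (6)·τ' = -1.416408; -1.416408 ∉ [-1.2, -0.2) → out
#6 (-2,-3): internal coord -2 + (-3)·τ' = -1.291796; -1.291796 ∉ [-1.2, -0.2) → out
#7 (-3,-9): internal coord -3 + (-9)·τ' = -0.875388; -0.875388 ∈ [-1.2, -0.2) → IN Λ
#8 (-2,-6): internal coord -2 + (-6)·τ' = -0.583592; -0.583592 ∈ [-1.2, -0.2) → IN Λ
#9 (0,2): internal coord 0 + (2)·τ' = -0.472136; -0.472136 ∈ [-1.2, -0.2) → IN Λ

3, 7, 8, 9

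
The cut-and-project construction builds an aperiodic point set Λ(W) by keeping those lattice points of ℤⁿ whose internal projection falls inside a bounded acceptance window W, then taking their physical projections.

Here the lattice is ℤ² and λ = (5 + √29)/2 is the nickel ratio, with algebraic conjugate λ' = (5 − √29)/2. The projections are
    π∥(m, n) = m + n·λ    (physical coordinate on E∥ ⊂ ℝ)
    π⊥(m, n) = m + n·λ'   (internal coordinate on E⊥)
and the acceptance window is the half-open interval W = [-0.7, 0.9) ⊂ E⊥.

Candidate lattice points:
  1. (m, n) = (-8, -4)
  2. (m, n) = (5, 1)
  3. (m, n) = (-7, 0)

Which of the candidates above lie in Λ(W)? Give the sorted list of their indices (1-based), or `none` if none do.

none

Numerically λ ≈ 5.1926 and λ' = −1/λ ≈ -0.1926.
candidate 1: (m,n)=(-8,-4) → π∥ = -8-4·λ ≈ -28.7703, π⊥ = -8-4·λ' ≈ -7.2297 ∉ [-0.7, 0.9) ⇒ out
candidate 2: (m,n)=(5,1) → π∥ = 5+1·λ ≈ 10.1926, π⊥ = 5+1·λ' ≈ 4.8074 ∉ [-0.7, 0.9) ⇒ out
candidate 3: (m,n)=(-7,0) → π∥ = -7+0·λ ≈ -7.0000, π⊥ = -7+0·λ' ≈ -7.0000 ∉ [-0.7, 0.9) ⇒ out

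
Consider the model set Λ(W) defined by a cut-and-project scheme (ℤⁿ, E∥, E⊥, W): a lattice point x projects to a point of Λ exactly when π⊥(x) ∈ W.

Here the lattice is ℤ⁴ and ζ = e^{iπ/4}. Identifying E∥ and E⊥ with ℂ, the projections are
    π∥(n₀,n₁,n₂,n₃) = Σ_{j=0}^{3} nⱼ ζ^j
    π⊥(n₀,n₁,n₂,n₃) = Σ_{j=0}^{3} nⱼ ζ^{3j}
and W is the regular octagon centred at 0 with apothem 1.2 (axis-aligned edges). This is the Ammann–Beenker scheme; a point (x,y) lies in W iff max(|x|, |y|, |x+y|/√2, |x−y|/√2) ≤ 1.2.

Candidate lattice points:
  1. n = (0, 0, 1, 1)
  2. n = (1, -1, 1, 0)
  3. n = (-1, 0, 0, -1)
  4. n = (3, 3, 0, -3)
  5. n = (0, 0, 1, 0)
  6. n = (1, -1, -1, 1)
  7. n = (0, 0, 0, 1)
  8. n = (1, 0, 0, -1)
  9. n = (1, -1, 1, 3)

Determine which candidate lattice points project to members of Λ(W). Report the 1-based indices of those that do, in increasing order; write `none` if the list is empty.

With ζ = e^{iπ/4} the internal vectors are ζ^0,ζ^3,ζ^6,ζ^9.
#1 (0, 0, 1, 1): internal (0.70711, -0.29289); octagon support 0.70711 vs apothem 1.2 → ∈ W
#2 (1, -1, 1, 0): internal (1.70711, -1.70711); octagon support 2.41421 vs apothem 1.2 → ∉ W
#3 (-1, 0, 0, -1): internal (-1.70711, -0.70711); octagon support 1.70711 vs apothem 1.2 → ∉ W
#4 (3, 3, 0, -3): internal (-1.24264, 0.00000); octagon support 1.24264 vs apothem 1.2 → ∉ W
#5 (0, 0, 1, 0): internal (0.00000, -1.00000); octagon support 1.00000 vs apothem 1.2 → ∈ W
#6 (1, -1, -1, 1): internal (2.41421, 1.00000); octagon support 2.41421 vs apothem 1.2 → ∉ W
#7 (0, 0, 0, 1): internal (0.70711, 0.70711); octagon support 1.00000 vs apothem 1.2 → ∈ W
#8 (1, 0, 0, -1): internal (0.29289, -0.70711); octagon support 0.70711 vs apothem 1.2 → ∈ W
#9 (1, -1, 1, 3): internal (3.82843, 0.41421); octagon support 3.82843 vs apothem 1.2 → ∉ W

1, 5, 7, 8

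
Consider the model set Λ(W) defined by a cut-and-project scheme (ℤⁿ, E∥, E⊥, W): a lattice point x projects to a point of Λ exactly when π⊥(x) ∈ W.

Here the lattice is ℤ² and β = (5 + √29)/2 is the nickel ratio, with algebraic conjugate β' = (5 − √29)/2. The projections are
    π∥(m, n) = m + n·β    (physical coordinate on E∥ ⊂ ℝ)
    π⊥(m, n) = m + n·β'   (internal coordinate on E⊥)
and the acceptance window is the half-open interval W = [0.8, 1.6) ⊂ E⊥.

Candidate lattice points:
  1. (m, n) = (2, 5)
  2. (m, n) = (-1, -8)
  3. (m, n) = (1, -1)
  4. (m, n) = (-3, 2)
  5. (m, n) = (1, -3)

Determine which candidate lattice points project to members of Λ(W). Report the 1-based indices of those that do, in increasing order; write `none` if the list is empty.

1, 3, 5

Compute β' = (5−√29)/2 = -0.19258, so π⊥(m,n) = m -0.19258·n.
[1] lift (2,5): star map gives 1.03709; window check 0.8 ≤ 1.03709 < 1.6 is true → IN Λ
[2] lift (-1,-8): star map gives 0.54066; window check 0.8 ≤ 0.54066 < 1.6 is false → out
[3] lift (1,-1): star map gives 1.19258; window check 0.8 ≤ 1.19258 < 1.6 is true → IN Λ
[4] lift (-3,2): star map gives -3.38516; window check 0.8 ≤ -3.38516 < 1.6 is false → out
[5] lift (1,-3): star map gives 1.57775; window check 0.8 ≤ 1.57775 < 1.6 is true → IN Λ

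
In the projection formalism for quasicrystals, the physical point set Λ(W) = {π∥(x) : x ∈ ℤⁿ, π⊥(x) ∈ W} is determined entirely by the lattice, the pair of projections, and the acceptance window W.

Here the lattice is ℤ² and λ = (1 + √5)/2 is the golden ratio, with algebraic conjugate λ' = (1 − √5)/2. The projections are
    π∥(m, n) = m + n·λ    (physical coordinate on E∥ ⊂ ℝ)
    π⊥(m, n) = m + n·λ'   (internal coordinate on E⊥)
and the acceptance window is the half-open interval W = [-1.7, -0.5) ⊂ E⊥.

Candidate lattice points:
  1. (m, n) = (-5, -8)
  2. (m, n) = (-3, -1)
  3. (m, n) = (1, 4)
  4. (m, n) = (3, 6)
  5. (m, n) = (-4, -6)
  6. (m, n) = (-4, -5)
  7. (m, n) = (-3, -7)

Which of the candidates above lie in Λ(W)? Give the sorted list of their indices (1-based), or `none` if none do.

3, 4, 6

Numerically λ ≈ 1.6180 and λ' = −1/λ ≈ -0.6180.
[1] lift (-5,-8): star map gives -0.0557; window check -1.7 ≤ -0.0557 < -0.5 is false → out
[2] lift (-3,-1): star map gives -2.3820; window check -1.7 ≤ -2.3820 < -0.5 is false → out
[3] lift (1,4): star map gives -1.4721; window check -1.7 ≤ -1.4721 < -0.5 is true → IN Λ
[4] lift (3,6): star map gives -0.7082; window check -1.7 ≤ -0.7082 < -0.5 is true → IN Λ
[5] lift (-4,-6): star map gives -0.2918; window check -1.7 ≤ -0.2918 < -0.5 is false → out
[6] lift (-4,-5): star map gives -0.9098; window check -1.7 ≤ -0.9098 < -0.5 is true → IN Λ
[7] lift (-3,-7): star map gives 1.3262; window check -1.7 ≤ 1.3262 < -0.5 is false → out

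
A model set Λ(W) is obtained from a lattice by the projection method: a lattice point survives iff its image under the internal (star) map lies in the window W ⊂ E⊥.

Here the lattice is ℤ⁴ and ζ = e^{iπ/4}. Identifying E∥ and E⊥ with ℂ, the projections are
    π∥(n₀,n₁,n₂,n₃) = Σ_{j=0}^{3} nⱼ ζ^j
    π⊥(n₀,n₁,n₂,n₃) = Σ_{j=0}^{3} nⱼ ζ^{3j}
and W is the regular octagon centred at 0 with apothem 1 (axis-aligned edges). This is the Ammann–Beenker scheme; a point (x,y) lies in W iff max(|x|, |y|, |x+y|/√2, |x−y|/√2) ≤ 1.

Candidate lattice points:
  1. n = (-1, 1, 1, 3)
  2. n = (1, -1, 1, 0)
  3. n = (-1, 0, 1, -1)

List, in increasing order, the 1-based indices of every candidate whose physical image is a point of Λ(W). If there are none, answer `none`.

none

π⊥(n) = n₀ + n₁ζ³ + n₂ζ⁶ + n₃ζ⁹ where ζ = e^{iπ/4}.
#1 (-1, 1, 1, 3): internal (0.414214, 1.828427); octagon support 1.828427 vs apothem 1 → ∉ W
#2 (1, -1, 1, 0): internal (1.707107, -1.707107); octagon support 2.414214 vs apothem 1 → ∉ W
#3 (-1, 0, 1, -1): internal (-1.707107, -1.707107); octagon support 2.414214 vs apothem 1 → ∉ W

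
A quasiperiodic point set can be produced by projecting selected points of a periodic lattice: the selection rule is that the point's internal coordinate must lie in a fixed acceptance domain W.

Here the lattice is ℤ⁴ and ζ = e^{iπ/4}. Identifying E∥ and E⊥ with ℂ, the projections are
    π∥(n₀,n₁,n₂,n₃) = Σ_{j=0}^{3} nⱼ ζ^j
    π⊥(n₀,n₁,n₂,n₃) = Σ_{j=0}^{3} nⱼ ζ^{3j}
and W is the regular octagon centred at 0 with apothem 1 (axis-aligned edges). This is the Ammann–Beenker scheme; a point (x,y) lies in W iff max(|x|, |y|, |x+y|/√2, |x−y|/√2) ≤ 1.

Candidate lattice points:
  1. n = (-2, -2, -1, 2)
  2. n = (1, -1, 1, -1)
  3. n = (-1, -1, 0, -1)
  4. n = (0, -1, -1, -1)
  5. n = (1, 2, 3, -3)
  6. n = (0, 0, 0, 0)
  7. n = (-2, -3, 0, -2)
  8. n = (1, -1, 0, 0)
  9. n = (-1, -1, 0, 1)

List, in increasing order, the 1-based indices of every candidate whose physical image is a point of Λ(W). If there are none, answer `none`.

4, 6, 9

Internal map: ζ^{3j} for j=0..3 gives (1,0), (−√2/2,√2/2), (0,−1), (√2/2,√2/2).
#1 (-2, -2, -1, 2): internal (0.828427, 1.000000); octagon support 1.292893 vs apothem 1 → ∉ W
#2 (1, -1, 1, -1): internal (1.000000, -2.414214); octagon support 2.414214 vs apothem 1 → ∉ W
#3 (-1, -1, 0, -1): internal (-1.000000, -1.414214); octagon support 1.707107 vs apothem 1 → ∉ W
#4 (0, -1, -1, -1): internal (0.000000, -0.414214); octagon support 0.414214 vs apothem 1 → ∈ W
#5 (1, 2, 3, -3): internal (-2.535534, -3.707107); octagon support 4.414214 vs apothem 1 → ∉ W
#6 (0, 0, 0, 0): internal (0.000000, 0.000000); octagon support 0.000000 vs apothem 1 → ∈ W
#7 (-2, -3, 0, -2): internal (-1.292893, -3.535534); octagon support 3.535534 vs apothem 1 → ∉ W
#8 (1, -1, 0, 0): internal (1.707107, -0.707107); octagon support 1.707107 vs apothem 1 → ∉ W
#9 (-1, -1, 0, 1): internal (0.414214, 0.000000); octagon support 0.414214 vs apothem 1 → ∈ W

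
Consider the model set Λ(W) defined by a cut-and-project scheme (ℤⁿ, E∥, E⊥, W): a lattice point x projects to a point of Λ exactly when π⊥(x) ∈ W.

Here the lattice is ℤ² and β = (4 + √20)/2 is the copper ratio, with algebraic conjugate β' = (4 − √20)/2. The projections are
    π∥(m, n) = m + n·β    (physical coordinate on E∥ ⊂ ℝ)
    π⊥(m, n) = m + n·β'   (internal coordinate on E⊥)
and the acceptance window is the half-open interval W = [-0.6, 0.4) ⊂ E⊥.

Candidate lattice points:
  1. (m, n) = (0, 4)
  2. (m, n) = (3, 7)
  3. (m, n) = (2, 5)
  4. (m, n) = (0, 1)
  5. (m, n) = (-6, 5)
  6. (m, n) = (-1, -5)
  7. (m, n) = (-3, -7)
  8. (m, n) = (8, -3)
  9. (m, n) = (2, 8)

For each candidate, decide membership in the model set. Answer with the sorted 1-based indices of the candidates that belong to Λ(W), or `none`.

4, 6, 9

Numerically β ≈ 4.236068 and β' = −1/β ≈ -0.236068.
candidate 1: (m,n)=(0,4) → π∥ = 0+4·β ≈ 16.944272, π⊥ = 0+4·β' ≈ -0.944272 ∉ [-0.6, 0.4) ⇒ out
candidate 2: (m,n)=(3,7) → π∥ = 3+7·β ≈ 32.652476, π⊥ = 3+7·β' ≈ 1.347524 ∉ [-0.6, 0.4) ⇒ out
candidate 3: (m,n)=(2,5) → π∥ = 2+5·β ≈ 23.180340, π⊥ = 2+5·β' ≈ 0.819660 ∉ [-0.6, 0.4) ⇒ out
candidate 4: (m,n)=(0,1) → π∥ = 0+1·β ≈ 4.236068, π⊥ = 0+1·β' ≈ -0.236068 ∈ [-0.6, 0.4) ⇒ IN Λ
candidate 5: (m,n)=(-6,5) → π∥ = -6+5·β ≈ 15.180340, π⊥ = -6+5·β' ≈ -7.180340 ∉ [-0.6, 0.4) ⇒ out
candidate 6: (m,n)=(-1,-5) → π∥ = -1-5·β ≈ -22.180340, π⊥ = -1-5·β' ≈ 0.180340 ∈ [-0.6, 0.4) ⇒ IN Λ
candidate 7: (m,n)=(-3,-7) → π∥ = -3-7·β ≈ -32.652476, π⊥ = -3-7·β' ≈ -1.347524 ∉ [-0.6, 0.4) ⇒ out
candidate 8: (m,n)=(8,-3) → π∥ = 8-3·β ≈ -4.708204, π⊥ = 8-3·β' ≈ 8.708204 ∉ [-0.6, 0.4) ⇒ out
candidate 9: (m,n)=(2,8) → π∥ = 2+8·β ≈ 35.888544, π⊥ = 2+8·β' ≈ 0.111456 ∈ [-0.6, 0.4) ⇒ IN Λ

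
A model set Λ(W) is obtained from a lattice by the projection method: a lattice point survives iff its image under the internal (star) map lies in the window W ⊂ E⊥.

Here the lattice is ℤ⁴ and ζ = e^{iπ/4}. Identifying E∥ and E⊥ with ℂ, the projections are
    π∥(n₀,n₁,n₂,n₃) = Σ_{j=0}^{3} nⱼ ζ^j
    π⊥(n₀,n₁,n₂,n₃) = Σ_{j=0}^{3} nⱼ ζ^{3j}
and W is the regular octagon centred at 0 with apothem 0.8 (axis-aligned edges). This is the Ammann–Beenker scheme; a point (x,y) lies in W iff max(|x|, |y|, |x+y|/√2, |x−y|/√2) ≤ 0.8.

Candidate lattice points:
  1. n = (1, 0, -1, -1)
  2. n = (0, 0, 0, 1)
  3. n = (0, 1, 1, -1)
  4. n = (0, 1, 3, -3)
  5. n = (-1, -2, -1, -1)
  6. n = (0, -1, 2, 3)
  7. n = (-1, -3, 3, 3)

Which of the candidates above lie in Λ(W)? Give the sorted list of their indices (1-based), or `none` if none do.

1

π⊥(n) = n₀ + n₁ζ³ + n₂ζ⁶ + n₃ζ⁹ where ζ = e^{iπ/4}.
#1 (1, 0, -1, -1): internal (0.29289, 0.29289); octagon support 0.41421 vs apothem 0.8 → ∈ W
#2 (0, 0, 0, 1): internal (0.70711, 0.70711); octagon support 1.00000 vs apothem 0.8 → ∉ W
#3 (0, 1, 1, -1): internal (-1.41421, -1.00000); octagon support 1.70711 vs apothem 0.8 → ∉ W
#4 (0, 1, 3, -3): internal (-2.82843, -4.41421); octagon support 5.12132 vs apothem 0.8 → ∉ W
#5 (-1, -2, -1, -1): internal (-0.29289, -1.12132); octagon support 1.12132 vs apothem 0.8 → ∉ W
#6 (0, -1, 2, 3): internal (2.82843, -0.58579); octagon support 2.82843 vs apothem 0.8 → ∉ W
#7 (-1, -3, 3, 3): internal (3.24264, -3.00000); octagon support 4.41421 vs apothem 0.8 → ∉ W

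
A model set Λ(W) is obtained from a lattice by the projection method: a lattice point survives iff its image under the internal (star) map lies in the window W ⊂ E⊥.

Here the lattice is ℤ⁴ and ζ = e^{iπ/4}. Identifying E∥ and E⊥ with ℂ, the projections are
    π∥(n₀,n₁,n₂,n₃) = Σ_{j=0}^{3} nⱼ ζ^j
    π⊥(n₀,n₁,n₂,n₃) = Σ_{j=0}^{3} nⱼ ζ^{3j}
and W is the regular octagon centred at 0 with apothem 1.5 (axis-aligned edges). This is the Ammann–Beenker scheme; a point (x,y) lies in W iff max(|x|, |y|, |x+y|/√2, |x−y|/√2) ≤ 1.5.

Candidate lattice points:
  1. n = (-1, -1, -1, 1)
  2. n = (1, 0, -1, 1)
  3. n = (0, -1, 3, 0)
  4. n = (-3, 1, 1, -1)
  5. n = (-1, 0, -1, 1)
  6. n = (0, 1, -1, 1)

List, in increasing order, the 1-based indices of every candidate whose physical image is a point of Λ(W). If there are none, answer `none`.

With ζ = e^{iπ/4} the internal vectors are ζ^0,ζ^3,ζ^6,ζ^9.
#1 (-1, -1, -1, 1): internal (0.414214, 1.000000); octagon support 1.000000 vs apothem 1.5 → ∈ W
#2 (1, 0, -1, 1): internal (1.707107, 1.707107); octagon support 2.414214 vs apothem 1.5 → ∉ W
#3 (0, -1, 3, 0): internal (0.707107, -3.707107); octagon support 3.707107 vs apothem 1.5 → ∉ W
#4 (-3, 1, 1, -1): internal (-4.414214, -1.000000); octagon support 4.414214 vs apothem 1.5 → ∉ W
#5 (-1, 0, -1, 1): internal (-0.292893, 1.707107); octagon support 1.707107 vs apothem 1.5 → ∉ W
#6 (0, 1, -1, 1): internal (0.000000, 2.414214); octagon support 2.414214 vs apothem 1.5 → ∉ W

1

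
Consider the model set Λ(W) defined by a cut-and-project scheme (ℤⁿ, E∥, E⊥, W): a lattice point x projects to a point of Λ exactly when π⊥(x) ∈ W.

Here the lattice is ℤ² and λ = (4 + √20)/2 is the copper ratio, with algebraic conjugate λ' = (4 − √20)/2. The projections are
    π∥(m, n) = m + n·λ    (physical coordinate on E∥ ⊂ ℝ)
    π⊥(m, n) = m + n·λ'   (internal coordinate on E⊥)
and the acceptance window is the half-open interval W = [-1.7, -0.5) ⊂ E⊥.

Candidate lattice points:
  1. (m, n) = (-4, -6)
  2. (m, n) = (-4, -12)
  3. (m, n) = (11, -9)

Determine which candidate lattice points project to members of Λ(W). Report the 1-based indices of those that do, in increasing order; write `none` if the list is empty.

2

Compute λ' = (4−√20)/2 = -0.2361, so π⊥(m,n) = m -0.2361·n.
candidate 1: (m,n)=(-4,-6) → π∥ = -4-6·λ ≈ -29.4164, π⊥ = -4-6·λ' ≈ -2.5836 ∉ [-1.7, -0.5) ⇒ out
candidate 2: (m,n)=(-4,-12) → π∥ = -4-12·λ ≈ -54.8328, π⊥ = -4-12·λ' ≈ -1.1672 ∈ [-1.7, -0.5) ⇒ IN Λ
candidate 3: (m,n)=(11,-9) → π∥ = 11-9·λ ≈ -27.1246, π⊥ = 11-9·λ' ≈ 13.1246 ∉ [-1.7, -0.5) ⇒ out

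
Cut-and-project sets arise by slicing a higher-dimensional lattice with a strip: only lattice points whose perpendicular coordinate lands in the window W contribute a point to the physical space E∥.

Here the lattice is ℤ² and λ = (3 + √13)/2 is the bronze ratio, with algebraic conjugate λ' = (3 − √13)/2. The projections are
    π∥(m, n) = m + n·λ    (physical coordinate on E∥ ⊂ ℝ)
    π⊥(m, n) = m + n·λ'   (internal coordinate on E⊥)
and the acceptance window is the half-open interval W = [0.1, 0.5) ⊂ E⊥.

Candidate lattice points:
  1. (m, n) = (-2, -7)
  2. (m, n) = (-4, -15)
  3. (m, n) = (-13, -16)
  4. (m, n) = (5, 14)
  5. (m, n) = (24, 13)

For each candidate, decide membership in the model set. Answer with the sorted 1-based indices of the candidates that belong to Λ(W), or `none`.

1

Numerically λ ≈ 3.30278 and λ' = −1/λ ≈ -0.30278.
#1 (-2,-7): internal coord -2 + (-7)·λ' = +0.11943; +0.11943 ∈ [0.1, 0.5) → IN Λ
#2 (-4,-15): internal coord -4 + (-15)·λ' = +0.54163; +0.54163 ∉ [0.1, 0.5) → out
#3 (-13,-16): internal coord -13 + (-16)·λ' = -8.15559; -8.15559 ∉ [0.1, 0.5) → out
#4 (5,14): internal coord 5 + (14)·λ' = +0.76114; +0.76114 ∉ [0.1, 0.5) → out
#5 (24,13): internal coord 24 + (13)·λ' = +20.06392; +20.06392 ∉ [0.1, 0.5) → out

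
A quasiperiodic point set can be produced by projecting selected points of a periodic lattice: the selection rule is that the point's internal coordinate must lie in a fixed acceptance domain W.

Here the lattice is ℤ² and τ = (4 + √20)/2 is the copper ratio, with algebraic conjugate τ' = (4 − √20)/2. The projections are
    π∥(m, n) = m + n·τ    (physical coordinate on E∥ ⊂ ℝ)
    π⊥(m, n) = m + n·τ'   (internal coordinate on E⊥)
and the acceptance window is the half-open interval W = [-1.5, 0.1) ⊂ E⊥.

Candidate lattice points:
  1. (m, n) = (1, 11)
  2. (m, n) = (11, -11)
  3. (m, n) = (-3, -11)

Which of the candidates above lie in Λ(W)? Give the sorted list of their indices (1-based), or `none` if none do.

3

Compute τ' = (4−√20)/2 = -0.23607, so π⊥(m,n) = m -0.23607·n.
[1] lift (1,11): star map gives -1.59675; window check -1.5 ≤ -1.59675 < 0.1 is false → out
[2] lift (11,-11): star map gives 13.59675; window check -1.5 ≤ 13.59675 < 0.1 is false → out
[3] lift (-3,-11): star map gives -0.40325; window check -1.5 ≤ -0.40325 < 0.1 is true → IN Λ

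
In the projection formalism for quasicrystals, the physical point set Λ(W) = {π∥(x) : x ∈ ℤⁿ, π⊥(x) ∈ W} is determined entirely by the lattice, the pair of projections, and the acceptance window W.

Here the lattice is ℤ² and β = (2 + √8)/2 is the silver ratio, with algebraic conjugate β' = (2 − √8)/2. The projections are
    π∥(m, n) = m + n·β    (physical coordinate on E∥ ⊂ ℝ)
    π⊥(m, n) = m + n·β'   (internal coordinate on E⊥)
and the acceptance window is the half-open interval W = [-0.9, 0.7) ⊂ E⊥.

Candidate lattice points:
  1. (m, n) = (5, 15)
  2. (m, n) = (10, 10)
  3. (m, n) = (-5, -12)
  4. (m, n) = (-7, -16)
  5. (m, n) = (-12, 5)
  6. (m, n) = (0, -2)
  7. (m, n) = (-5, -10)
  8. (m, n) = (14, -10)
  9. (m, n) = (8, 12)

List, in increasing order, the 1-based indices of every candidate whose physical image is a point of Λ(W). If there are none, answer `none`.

β' = (2−√8)/2 ≈ -0.414214.
#1 (5,15): internal coord 5 + (15)·β' = -1.213203; -1.213203 ∉ [-0.9, 0.7) → out
#2 (10,10): internal coord 10 + (10)·β' = +5.857864; +5.857864 ∉ [-0.9, 0.7) → out
#3 (-5,-12): internal coord -5 + (-12)·β' = -0.029437; -0.029437 ∈ [-0.9, 0.7) → IN Λ
#4 (-7,-16): internal coord -7 + (-16)·β' = -0.372583; -0.372583 ∈ [-0.9, 0.7) → IN Λ
#5 (-12,5): internal coord -12 + (5)·β' = -14.071068; -14.071068 ∉ [-0.9, 0.7) → out
#6 (0,-2): internal coord 0 + (-2)·β' = +0.828427; +0.828427 ∉ [-0.9, 0.7) → out
#7 (-5,-10): internal coord -5 + (-10)·β' = -0.857864; -0.857864 ∈ [-0.9, 0.7) → IN Λ
#8 (14,-10): internal coord 14 + (-10)·β' = +18.142136; +18.142136 ∉ [-0.9, 0.7) → out
#9 (8,12): internal coord 8 + (12)·β' = +3.029437; +3.029437 ∉ [-0.9, 0.7) → out

3, 4, 7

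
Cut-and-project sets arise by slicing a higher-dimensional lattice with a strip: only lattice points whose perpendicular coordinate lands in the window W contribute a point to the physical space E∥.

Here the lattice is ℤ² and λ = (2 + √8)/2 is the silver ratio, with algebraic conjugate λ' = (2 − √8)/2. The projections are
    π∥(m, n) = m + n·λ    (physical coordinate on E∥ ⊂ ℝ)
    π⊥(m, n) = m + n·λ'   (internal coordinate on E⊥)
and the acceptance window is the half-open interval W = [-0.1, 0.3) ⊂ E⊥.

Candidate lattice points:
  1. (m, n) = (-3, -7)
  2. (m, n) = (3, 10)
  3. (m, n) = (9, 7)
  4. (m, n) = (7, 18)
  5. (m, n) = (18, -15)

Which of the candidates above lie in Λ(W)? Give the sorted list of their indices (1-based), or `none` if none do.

Numerically λ ≈ 2.414214 and λ' = −1/λ ≈ -0.414214.
candidate 1: (m,n)=(-3,-7) → π∥ = -3-7·λ ≈ -19.899495, π⊥ = -3-7·λ' ≈ -0.100505 ∉ [-0.1, 0.3) ⇒ out
candidate 2: (m,n)=(3,10) → π∥ = 3+10·λ ≈ 27.142136, π⊥ = 3+10·λ' ≈ -1.142136 ∉ [-0.1, 0.3) ⇒ out
candidate 3: (m,n)=(9,7) → π∥ = 9+7·λ ≈ 25.899495, π⊥ = 9+7·λ' ≈ 6.100505 ∉ [-0.1, 0.3) ⇒ out
candidate 4: (m,n)=(7,18) → π∥ = 7+18·λ ≈ 50.455844, π⊥ = 7+18·λ' ≈ -0.455844 ∉ [-0.1, 0.3) ⇒ out
candidate 5: (m,n)=(18,-15) → π∥ = 18-15·λ ≈ -18.213203, π⊥ = 18-15·λ' ≈ 24.213203 ∉ [-0.1, 0.3) ⇒ out

none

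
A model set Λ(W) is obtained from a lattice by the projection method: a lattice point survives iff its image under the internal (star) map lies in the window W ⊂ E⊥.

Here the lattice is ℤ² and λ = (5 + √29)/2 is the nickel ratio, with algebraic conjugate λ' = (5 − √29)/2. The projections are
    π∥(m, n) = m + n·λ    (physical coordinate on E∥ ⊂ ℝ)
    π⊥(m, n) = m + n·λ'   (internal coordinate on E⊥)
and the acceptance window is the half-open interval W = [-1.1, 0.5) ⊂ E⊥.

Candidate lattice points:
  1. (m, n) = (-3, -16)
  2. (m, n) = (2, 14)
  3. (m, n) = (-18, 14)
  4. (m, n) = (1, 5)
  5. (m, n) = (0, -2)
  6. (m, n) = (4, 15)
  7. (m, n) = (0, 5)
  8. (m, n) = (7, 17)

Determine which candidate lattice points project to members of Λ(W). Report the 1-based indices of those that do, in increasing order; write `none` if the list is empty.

λ' = (5−√29)/2 ≈ -0.19258.
candidate 1: (m,n)=(-3,-16) → π∥ = -3-16·λ ≈ -86.08132, π⊥ = -3-16·λ' ≈ 0.08132 ∈ [-1.1, 0.5) ⇒ IN Λ
candidate 2: (m,n)=(2,14) → π∥ = 2+14·λ ≈ 74.69615, π⊥ = 2+14·λ' ≈ -0.69615 ∈ [-1.1, 0.5) ⇒ IN Λ
candidate 3: (m,n)=(-18,14) → π∥ = -18+14·λ ≈ 54.69615, π⊥ = -18+14·λ' ≈ -20.69615 ∉ [-1.1, 0.5) ⇒ out
candidate 4: (m,n)=(1,5) → π∥ = 1+5·λ ≈ 26.96291, π⊥ = 1+5·λ' ≈ 0.03709 ∈ [-1.1, 0.5) ⇒ IN Λ
candidate 5: (m,n)=(0,-2) → π∥ = 0-2·λ ≈ -10.38516, π⊥ = 0-2·λ' ≈ 0.38516 ∈ [-1.1, 0.5) ⇒ IN Λ
candidate 6: (m,n)=(4,15) → π∥ = 4+15·λ ≈ 81.88874, π⊥ = 4+15·λ' ≈ 1.11126 ∉ [-1.1, 0.5) ⇒ out
candidate 7: (m,n)=(0,5) → π∥ = 0+5·λ ≈ 25.96291, π⊥ = 0+5·λ' ≈ -0.96291 ∈ [-1.1, 0.5) ⇒ IN Λ
candidate 8: (m,n)=(7,17) → π∥ = 7+17·λ ≈ 95.27390, π⊥ = 7+17·λ' ≈ 3.72610 ∉ [-1.1, 0.5) ⇒ out

1, 2, 4, 5, 7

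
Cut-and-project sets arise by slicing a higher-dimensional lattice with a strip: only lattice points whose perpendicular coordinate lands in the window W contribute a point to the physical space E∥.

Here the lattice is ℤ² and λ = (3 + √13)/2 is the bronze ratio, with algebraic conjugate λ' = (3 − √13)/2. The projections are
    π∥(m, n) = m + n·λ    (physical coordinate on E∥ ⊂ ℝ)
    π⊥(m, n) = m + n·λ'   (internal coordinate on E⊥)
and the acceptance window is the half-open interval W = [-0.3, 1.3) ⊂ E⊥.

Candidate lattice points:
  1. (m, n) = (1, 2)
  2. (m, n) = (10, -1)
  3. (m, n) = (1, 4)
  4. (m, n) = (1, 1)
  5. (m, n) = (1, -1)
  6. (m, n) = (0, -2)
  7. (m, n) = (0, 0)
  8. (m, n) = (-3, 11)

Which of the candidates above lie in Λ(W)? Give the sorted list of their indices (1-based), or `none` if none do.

1, 3, 4, 6, 7

Numerically λ ≈ 3.302776 and λ' = −1/λ ≈ -0.302776.
#1 (1,2): internal coord 1 + (2)·λ' = +0.394449; +0.394449 ∈ [-0.3, 1.3) → IN Λ
#2 (10,-1): internal coord 10 + (-1)·λ' = +10.302776; +10.302776 ∉ [-0.3, 1.3) → out
#3 (1,4): internal coord 1 + (4)·λ' = -0.211103; -0.211103 ∈ [-0.3, 1.3) → IN Λ
#4 (1,1): internal coord 1 + (1)·λ' = +0.697224; +0.697224 ∈ [-0.3, 1.3) → IN Λ
#5 (1,-1): internal coord 1 + (-1)·λ' = +1.302776; +1.302776 ∉ [-0.3, 1.3) → out
#6 (0,-2): internal coord 0 + (-2)·λ' = +0.605551; +0.605551 ∈ [-0.3, 1.3) → IN Λ
#7 (0,0): internal coord 0 + (0)·λ' = +0.000000; +0.000000 ∈ [-0.3, 1.3) → IN Λ
#8 (-3,11): internal coord -3 + (11)·λ' = -6.330532; -6.330532 ∉ [-0.3, 1.3) → out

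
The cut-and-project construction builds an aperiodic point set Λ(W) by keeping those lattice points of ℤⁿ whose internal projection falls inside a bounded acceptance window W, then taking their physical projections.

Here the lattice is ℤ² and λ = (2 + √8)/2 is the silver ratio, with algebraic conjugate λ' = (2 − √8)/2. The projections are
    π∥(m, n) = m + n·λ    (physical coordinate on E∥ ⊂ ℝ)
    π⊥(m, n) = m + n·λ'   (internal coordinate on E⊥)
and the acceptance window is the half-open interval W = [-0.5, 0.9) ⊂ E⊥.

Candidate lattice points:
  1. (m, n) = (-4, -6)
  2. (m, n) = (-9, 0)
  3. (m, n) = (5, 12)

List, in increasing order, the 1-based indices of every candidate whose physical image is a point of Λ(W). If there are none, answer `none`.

Compute λ' = (2−√8)/2 = -0.41421, so π⊥(m,n) = m -0.41421·n.
candidate 1: (m,n)=(-4,-6) → π∥ = -4-6·λ ≈ -18.48528, π⊥ = -4-6·λ' ≈ -1.51472 ∉ [-0.5, 0.9) ⇒ out
candidate 2: (m,n)=(-9,0) → π∥ = -9+0·λ ≈ -9.00000, π⊥ = -9+0·λ' ≈ -9.00000 ∉ [-0.5, 0.9) ⇒ out
candidate 3: (m,n)=(5,12) → π∥ = 5+12·λ ≈ 33.97056, π⊥ = 5+12·λ' ≈ 0.02944 ∈ [-0.5, 0.9) ⇒ IN Λ

3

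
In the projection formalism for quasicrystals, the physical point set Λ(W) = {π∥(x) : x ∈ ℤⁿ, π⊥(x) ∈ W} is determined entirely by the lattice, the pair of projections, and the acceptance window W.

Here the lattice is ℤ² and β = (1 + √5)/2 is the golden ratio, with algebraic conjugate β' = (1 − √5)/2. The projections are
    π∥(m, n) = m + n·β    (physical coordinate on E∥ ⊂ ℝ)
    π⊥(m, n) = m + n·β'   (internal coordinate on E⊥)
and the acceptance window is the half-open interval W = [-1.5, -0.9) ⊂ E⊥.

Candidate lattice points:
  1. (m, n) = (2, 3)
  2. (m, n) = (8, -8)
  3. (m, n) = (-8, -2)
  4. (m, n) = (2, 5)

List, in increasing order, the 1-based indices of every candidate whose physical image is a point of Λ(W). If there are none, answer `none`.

4

Numerically β ≈ 1.6180 and β' = −1/β ≈ -0.6180.
[1] lift (2,3): star map gives 0.1459; window check -1.5 ≤ 0.1459 < -0.9 is false → out
[2] lift (8,-8): star map gives 12.9443; window check -1.5 ≤ 12.9443 < -0.9 is false → out
[3] lift (-8,-2): star map gives -6.7639; window check -1.5 ≤ -6.7639 < -0.9 is false → out
[4] lift (2,5): star map gives -1.0902; window check -1.5 ≤ -1.0902 < -0.9 is true → IN Λ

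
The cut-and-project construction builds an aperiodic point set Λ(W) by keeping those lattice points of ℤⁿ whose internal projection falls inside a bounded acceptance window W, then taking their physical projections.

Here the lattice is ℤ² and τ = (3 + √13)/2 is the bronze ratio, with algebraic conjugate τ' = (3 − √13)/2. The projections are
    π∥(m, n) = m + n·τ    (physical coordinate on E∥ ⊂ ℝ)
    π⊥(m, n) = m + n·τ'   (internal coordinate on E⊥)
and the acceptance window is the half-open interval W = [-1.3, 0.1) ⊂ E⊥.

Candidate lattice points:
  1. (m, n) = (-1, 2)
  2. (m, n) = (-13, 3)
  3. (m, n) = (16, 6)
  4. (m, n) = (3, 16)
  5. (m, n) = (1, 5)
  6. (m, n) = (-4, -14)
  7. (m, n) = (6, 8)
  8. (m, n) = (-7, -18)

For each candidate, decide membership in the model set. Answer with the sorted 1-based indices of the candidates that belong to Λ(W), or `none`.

Numerically τ ≈ 3.30278 and τ' = −1/τ ≈ -0.30278.
candidate 1: (m,n)=(-1,2) → π∥ = -1+2·τ ≈ 5.60555, π⊥ = -1+2·τ' ≈ -1.60555 ∉ [-1.3, 0.1) ⇒ out
candidate 2: (m,n)=(-13,3) → π∥ = -13+3·τ ≈ -3.09167, π⊥ = -13+3·τ' ≈ -13.90833 ∉ [-1.3, 0.1) ⇒ out
candidate 3: (m,n)=(16,6) → π∥ = 16+6·τ ≈ 35.81665, π⊥ = 16+6·τ' ≈ 14.18335 ∉ [-1.3, 0.1) ⇒ out
candidate 4: (m,n)=(3,16) → π∥ = 3+16·τ ≈ 55.84441, π⊥ = 3+16·τ' ≈ -1.84441 ∉ [-1.3, 0.1) ⇒ out
candidate 5: (m,n)=(1,5) → π∥ = 1+5·τ ≈ 17.51388, π⊥ = 1+5·τ' ≈ -0.51388 ∈ [-1.3, 0.1) ⇒ IN Λ
candidate 6: (m,n)=(-4,-14) → π∥ = -4-14·τ ≈ -50.23886, π⊥ = -4-14·τ' ≈ 0.23886 ∉ [-1.3, 0.1) ⇒ out
candidate 7: (m,n)=(6,8) → π∥ = 6+8·τ ≈ 32.42221, π⊥ = 6+8·τ' ≈ 3.57779 ∉ [-1.3, 0.1) ⇒ out
candidate 8: (m,n)=(-7,-18) → π∥ = -7-18·τ ≈ -66.44996, π⊥ = -7-18·τ' ≈ -1.55004 ∉ [-1.3, 0.1) ⇒ out

5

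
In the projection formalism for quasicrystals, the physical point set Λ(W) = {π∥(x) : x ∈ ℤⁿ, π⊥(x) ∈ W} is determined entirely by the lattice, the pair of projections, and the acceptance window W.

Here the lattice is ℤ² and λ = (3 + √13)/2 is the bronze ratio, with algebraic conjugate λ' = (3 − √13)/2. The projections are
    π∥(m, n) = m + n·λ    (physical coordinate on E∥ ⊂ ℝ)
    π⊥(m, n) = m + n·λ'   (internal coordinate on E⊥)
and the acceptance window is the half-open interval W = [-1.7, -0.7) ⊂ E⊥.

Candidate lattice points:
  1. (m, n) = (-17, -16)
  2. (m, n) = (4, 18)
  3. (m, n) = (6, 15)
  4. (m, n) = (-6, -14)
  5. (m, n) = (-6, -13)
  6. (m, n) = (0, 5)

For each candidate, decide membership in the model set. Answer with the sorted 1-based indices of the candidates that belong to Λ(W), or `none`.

λ' = (3−√13)/2 ≈ -0.3028.
[1] lift (-17,-16): star map gives -12.1556; window check -1.7 ≤ -12.1556 < -0.7 is false → out
[2] lift (4,18): star map gives -1.4500; window check -1.7 ≤ -1.4500 < -0.7 is true → IN Λ
[3] lift (6,15): star map gives 1.4584; window check -1.7 ≤ 1.4584 < -0.7 is false → out
[4] lift (-6,-14): star map gives -1.7611; window check -1.7 ≤ -1.7611 < -0.7 is false → out
[5] lift (-6,-13): star map gives -2.0639; window check -1.7 ≤ -2.0639 < -0.7 is false → out
[6] lift (0,5): star map gives -1.5139; window check -1.7 ≤ -1.5139 < -0.7 is true → IN Λ

2, 6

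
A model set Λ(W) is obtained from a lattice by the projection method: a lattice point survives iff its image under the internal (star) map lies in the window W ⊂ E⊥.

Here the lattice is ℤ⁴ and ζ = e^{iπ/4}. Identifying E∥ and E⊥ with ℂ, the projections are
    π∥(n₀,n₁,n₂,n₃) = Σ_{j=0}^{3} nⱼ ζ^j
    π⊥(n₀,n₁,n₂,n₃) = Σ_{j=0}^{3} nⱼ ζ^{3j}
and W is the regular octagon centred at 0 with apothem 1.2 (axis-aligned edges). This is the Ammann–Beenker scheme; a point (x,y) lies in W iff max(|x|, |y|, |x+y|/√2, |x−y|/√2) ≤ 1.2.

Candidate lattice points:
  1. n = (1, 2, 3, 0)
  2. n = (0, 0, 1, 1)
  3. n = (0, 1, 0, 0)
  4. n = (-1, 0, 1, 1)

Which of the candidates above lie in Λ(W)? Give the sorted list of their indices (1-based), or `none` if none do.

With ζ = e^{iπ/4} the internal vectors are ζ^0,ζ^3,ζ^6,ζ^9.
candidate 1: n = (1, 2, 3, 0) → π⊥ ≈ (-0.4142, -1.5858); max(|x|,|y|,|x±y|/√2) = 1.5858 > 1.2 ⇒ ∉ W
candidate 2: n = (0, 0, 1, 1) → π⊥ ≈ (+0.7071, -0.2929); max(|x|,|y|,|x±y|/√2) = 0.7071 ≤ 1.2 ⇒ ∈ W
candidate 3: n = (0, 1, 0, 0) → π⊥ ≈ (-0.7071, +0.7071); max(|x|,|y|,|x±y|/√2) = 1.0000 ≤ 1.2 ⇒ ∈ W
candidate 4: n = (-1, 0, 1, 1) → π⊥ ≈ (-0.2929, -0.2929); max(|x|,|y|,|x±y|/√2) = 0.4142 ≤ 1.2 ⇒ ∈ W

2, 3, 4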